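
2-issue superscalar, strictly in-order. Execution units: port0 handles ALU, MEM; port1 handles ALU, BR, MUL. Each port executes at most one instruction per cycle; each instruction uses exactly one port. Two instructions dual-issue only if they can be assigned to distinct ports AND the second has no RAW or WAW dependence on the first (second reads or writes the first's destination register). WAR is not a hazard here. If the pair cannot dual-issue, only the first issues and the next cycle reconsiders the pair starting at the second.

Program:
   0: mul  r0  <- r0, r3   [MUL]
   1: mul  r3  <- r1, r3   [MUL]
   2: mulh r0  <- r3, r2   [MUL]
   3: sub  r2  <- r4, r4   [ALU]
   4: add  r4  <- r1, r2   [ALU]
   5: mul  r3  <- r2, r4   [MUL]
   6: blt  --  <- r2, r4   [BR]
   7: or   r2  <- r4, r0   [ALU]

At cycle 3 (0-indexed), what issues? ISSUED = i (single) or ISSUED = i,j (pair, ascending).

0. mul.MUL @i0  | no-port MUL/MUL
1. mul.MUL @i1  | no-port MUL/MUL
2. mulh.MUL/sub.ALU @i2&i3  | pair
3. add.ALU @i4  | RAW r4
4. mul.MUL @i5  | no-port MUL/BR
5. blt.BR/or.ALU @i6&i7  | pair

ISSUED = 4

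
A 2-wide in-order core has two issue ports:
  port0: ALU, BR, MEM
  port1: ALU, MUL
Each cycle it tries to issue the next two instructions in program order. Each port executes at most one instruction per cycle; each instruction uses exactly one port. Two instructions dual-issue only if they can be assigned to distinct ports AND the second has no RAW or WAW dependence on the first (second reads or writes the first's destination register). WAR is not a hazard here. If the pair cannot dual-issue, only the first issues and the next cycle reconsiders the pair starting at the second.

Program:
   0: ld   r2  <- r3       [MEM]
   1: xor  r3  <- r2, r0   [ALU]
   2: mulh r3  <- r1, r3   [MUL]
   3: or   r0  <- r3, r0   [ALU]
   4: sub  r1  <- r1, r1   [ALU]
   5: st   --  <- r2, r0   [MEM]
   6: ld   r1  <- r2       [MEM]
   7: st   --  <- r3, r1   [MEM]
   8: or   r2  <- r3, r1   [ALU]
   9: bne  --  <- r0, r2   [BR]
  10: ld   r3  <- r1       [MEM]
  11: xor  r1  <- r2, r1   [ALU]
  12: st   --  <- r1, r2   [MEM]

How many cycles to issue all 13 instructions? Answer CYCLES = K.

CYCLES = 10

  cy0 -> i0 (ld.MEM) RAW r2
  cy1 -> i1 (xor.ALU) RAW+WAW r3
  cy2 -> i2 (mulh.MUL) RAW r3
  cy3 -> i3+i4 (or.ALU sub.ALU) 2-wide
  cy4 -> i5 (st.MEM) no-port MEM/MEM
  cy5 -> i6 (ld.MEM) no-port MEM/MEM
  cy6 -> i7+i8 (st.MEM or.ALU) 2-wide
  cy7 -> i9 (bne.BR) no-port BR/MEM
  cy8 -> i10+i11 (ld.MEM xor.ALU) 2-wide
  cy9 -> i12 (st.MEM) tail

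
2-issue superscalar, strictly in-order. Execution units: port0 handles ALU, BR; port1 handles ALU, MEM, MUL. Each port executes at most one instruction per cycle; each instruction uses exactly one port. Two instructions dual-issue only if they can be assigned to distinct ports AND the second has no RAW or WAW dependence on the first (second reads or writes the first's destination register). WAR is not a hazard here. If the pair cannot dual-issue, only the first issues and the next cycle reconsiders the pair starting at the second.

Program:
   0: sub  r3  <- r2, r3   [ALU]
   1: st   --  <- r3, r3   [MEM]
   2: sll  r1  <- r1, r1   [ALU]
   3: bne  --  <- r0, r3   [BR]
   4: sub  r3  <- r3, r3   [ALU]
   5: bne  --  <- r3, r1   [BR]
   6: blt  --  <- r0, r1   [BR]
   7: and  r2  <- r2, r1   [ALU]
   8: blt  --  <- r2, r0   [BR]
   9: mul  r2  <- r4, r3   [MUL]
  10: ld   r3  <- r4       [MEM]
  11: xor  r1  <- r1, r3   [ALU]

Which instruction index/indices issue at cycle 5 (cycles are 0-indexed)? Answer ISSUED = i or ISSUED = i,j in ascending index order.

t=0 i0:sub ; RAW r3
t=1 i1&i2:st;sll ; dual
t=2 i3&i4:bne;sub ; dual
t=3 i5:bne ; no-port BR/BR
t=4 i6&i7:blt;and ; dual
t=5 i8&i9:blt;mul ; dual
t=6 i10:ld ; RAW r3
t=7 i11:xor ; tail

ISSUED = 8,9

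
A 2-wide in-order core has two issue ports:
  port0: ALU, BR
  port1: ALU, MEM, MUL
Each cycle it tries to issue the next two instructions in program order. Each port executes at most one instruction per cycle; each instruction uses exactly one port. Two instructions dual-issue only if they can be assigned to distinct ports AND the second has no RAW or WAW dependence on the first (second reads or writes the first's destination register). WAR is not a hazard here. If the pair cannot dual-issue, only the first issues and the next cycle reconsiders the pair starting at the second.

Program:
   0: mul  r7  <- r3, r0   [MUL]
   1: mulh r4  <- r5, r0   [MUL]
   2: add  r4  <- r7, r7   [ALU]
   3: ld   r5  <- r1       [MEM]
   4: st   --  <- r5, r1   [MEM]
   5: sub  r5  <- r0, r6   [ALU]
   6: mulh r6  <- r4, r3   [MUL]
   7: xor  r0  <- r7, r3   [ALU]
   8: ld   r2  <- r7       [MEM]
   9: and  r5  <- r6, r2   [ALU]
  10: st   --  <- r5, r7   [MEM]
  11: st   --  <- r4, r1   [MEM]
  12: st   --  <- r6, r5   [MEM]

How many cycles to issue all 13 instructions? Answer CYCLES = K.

c0: i0 mul.MUL  no-port MUL/MUL
c1: i1 mulh.MUL  WAW r4
c2: i2,i3 add.ALU;ld.MEM  2-wide
c3: i4,i5 st.MEM;sub.ALU  2-wide
c4: i6,i7 mulh.MUL;xor.ALU  2-wide
c5: i8 ld.MEM  RAW r2
c6: i9 and.ALU  RAW r5
c7: i10 st.MEM  no-port MEM/MEM
c8: i11 st.MEM  no-port MEM/MEM
c9: i12 st.MEM  tail

CYCLES = 10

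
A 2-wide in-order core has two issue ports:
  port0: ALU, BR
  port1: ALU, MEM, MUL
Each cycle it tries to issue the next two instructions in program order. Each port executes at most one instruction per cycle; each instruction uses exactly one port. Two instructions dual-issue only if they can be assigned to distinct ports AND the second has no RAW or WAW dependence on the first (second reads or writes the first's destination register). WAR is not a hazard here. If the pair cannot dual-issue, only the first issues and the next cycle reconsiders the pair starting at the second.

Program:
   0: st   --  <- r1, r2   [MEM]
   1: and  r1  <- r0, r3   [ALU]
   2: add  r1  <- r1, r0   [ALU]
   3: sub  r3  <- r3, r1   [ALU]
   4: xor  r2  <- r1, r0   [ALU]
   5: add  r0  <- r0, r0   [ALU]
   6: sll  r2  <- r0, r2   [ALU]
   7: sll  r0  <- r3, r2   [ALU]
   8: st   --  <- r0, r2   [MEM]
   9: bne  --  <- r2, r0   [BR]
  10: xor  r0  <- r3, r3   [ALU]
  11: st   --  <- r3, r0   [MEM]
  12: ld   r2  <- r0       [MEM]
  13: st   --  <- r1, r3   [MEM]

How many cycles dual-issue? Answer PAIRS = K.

c0: i0/i1 st.MEM and.ALU  pair
c1: i2 add.ALU  RAW r1
c2: i3/i4 sub.ALU xor.ALU  pair
c3: i5 add.ALU  RAW r0
c4: i6 sll.ALU  RAW r2
c5: i7 sll.ALU  RAW r0
c6: i8/i9 st.MEM bne.BR  pair
c7: i10 xor.ALU  RAW r0
c8: i11 st.MEM  no-port MEM/MEM
c9: i12 ld.MEM  no-port MEM/MEM
c10: i13 st.MEM  tail

PAIRS = 3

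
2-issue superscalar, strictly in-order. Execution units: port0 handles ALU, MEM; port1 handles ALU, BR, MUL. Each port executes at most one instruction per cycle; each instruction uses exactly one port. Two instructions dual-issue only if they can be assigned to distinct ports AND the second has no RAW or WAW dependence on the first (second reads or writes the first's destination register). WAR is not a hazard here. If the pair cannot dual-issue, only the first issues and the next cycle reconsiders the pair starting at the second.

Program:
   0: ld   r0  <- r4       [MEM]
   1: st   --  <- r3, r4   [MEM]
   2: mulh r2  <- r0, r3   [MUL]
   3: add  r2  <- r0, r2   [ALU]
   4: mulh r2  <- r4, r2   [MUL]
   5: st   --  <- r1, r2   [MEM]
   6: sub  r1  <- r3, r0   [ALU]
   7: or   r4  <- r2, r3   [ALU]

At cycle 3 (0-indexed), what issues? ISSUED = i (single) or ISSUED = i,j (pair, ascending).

ISSUED = 4

[0] i0  ld.MEM  -- no-port MEM/MEM
[1] i1,i2  st.MEM mulh.MUL  -- 2-wide
[2] i3  add.ALU  -- RAW+WAW r2
[3] i4  mulh.MUL  -- RAW r2
[4] i5,i6  st.MEM sub.ALU  -- 2-wide
[5] i7  or.ALU  -- tail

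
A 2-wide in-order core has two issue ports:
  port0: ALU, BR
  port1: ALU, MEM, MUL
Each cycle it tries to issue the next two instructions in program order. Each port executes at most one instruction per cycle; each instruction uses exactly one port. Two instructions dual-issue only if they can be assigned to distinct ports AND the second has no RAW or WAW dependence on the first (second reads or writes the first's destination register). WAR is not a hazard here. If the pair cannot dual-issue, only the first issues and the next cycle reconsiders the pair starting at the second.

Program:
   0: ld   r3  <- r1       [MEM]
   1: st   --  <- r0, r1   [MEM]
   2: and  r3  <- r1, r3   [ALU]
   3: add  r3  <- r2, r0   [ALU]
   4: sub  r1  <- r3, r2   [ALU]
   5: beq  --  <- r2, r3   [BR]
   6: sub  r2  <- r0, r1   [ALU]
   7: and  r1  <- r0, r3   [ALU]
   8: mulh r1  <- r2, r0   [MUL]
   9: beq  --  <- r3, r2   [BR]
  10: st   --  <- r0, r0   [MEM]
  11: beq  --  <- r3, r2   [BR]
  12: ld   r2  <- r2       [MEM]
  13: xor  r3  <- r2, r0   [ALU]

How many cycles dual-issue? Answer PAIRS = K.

PAIRS = 5

c0: i0 ld.MEM  no-port MEM/MEM
c1: i1/i2 st.MEM and.ALU  dual
c2: i3 add.ALU  RAW r3
c3: i4/i5 sub.ALU beq.BR  dual
c4: i6/i7 sub.ALU and.ALU  dual
c5: i8/i9 mulh.MUL beq.BR  dual
c6: i10/i11 st.MEM beq.BR  dual
c7: i12 ld.MEM  RAW r2
c8: i13 xor.ALU  tail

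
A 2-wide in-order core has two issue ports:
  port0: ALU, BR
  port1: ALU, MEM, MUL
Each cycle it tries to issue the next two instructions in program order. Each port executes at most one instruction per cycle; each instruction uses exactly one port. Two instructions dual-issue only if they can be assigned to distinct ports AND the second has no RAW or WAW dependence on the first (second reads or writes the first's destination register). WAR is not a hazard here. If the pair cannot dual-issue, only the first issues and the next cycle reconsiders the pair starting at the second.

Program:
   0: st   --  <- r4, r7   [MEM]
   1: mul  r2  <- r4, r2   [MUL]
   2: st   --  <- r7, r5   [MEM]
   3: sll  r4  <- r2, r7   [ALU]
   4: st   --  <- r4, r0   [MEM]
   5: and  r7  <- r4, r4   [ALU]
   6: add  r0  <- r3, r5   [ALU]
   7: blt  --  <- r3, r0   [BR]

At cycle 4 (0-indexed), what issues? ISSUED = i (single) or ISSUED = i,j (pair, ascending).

t=0 i0:st.MEM ; no-port MEM/MUL
t=1 i1:mul.MUL ; no-port MUL/MEM
t=2 i2,i3:st.MEM sll.ALU ; dual
t=3 i4,i5:st.MEM and.ALU ; dual
t=4 i6:add.ALU ; RAW r0
t=5 i7:blt.BR ; tail

ISSUED = 6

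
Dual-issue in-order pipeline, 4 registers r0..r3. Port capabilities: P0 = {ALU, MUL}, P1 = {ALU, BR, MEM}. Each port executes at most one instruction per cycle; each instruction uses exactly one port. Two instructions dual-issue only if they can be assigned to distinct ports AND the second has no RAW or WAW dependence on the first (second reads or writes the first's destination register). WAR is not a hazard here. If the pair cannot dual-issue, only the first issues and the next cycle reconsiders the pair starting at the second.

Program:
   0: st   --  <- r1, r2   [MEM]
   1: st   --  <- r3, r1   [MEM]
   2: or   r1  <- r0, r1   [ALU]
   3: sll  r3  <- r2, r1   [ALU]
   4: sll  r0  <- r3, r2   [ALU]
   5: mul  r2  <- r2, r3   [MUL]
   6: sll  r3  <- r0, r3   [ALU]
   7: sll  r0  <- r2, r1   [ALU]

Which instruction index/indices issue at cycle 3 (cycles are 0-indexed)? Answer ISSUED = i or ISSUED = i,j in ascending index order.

ISSUED = 4,5

[0] i0  st.MEM  -- no-port MEM/MEM
[1] i1&i2  st.MEM;or.ALU  -- 2-wide
[2] i3  sll.ALU  -- RAW r3
[3] i4&i5  sll.ALU;mul.MUL  -- 2-wide
[4] i6&i7  sll.ALU;sll.ALU  -- 2-wide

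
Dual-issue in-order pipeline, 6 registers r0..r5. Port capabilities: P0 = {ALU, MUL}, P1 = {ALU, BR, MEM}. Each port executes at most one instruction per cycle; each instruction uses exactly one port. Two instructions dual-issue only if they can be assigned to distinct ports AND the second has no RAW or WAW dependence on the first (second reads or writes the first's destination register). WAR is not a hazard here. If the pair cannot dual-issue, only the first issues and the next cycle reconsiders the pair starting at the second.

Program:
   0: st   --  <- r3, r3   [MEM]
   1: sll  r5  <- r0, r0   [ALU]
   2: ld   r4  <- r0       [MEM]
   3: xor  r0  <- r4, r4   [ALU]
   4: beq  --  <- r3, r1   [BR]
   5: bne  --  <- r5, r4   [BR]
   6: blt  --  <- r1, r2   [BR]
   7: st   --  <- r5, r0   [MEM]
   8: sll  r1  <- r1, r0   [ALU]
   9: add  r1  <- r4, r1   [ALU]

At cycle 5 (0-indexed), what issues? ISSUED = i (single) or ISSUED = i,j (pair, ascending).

c0: i0&i1 st.MEM/sll.ALU  dual
c1: i2 ld.MEM  RAW r4
c2: i3&i4 xor.ALU/beq.BR  dual
c3: i5 bne.BR  no-port BR/BR
c4: i6 blt.BR  no-port BR/MEM
c5: i7&i8 st.MEM/sll.ALU  dual
c6: i9 add.ALU  tail

ISSUED = 7,8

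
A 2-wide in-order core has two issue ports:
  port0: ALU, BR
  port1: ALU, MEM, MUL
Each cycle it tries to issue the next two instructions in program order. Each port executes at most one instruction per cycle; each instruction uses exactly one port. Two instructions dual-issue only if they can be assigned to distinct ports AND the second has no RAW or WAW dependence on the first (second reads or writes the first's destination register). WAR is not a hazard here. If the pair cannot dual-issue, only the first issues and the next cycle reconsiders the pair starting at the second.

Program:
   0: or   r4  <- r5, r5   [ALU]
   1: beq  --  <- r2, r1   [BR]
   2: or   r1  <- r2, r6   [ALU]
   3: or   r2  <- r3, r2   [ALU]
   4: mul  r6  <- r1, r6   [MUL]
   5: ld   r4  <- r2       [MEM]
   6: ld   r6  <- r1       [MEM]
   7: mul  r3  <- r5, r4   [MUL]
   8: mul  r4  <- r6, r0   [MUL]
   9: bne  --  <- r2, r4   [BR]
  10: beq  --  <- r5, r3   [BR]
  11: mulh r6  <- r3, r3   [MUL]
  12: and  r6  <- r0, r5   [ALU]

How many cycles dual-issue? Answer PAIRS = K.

#0 head=0: or.ALU;beq.BR i0&i1 pair
#1 head=2: or.ALU;or.ALU i2&i3 pair
#2 head=4: mul.MUL i4 no-port MUL/MEM
#3 head=5: ld.MEM i5 no-port MEM/MEM
#4 head=6: ld.MEM i6 no-port MEM/MUL
#5 head=7: mul.MUL i7 no-port MUL/MUL
#6 head=8: mul.MUL i8 RAW r4
#7 head=9: bne.BR i9 no-port BR/BR
#8 head=10: beq.BR;mulh.MUL i10&i11 pair
#9 head=12: and.ALU i12 tail

PAIRS = 3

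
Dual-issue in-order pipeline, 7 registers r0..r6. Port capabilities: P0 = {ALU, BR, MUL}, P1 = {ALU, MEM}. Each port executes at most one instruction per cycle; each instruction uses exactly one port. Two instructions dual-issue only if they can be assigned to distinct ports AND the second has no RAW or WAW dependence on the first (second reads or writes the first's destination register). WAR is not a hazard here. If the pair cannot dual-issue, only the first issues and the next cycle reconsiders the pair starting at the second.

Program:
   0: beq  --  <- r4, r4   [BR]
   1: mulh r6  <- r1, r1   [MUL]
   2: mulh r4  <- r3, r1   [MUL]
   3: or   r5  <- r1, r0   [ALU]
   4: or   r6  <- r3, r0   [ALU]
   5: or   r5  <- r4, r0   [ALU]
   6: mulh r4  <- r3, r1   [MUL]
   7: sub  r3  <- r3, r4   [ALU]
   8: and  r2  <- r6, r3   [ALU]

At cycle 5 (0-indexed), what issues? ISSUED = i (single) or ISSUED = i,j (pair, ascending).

  cy0 -> i0 (beq.BR) no-port BR/MUL
  cy1 -> i1 (mulh.MUL) no-port MUL/MUL
  cy2 -> i2/i3 (mulh.MUL/or.ALU) 2-wide
  cy3 -> i4/i5 (or.ALU/or.ALU) 2-wide
  cy4 -> i6 (mulh.MUL) RAW r4
  cy5 -> i7 (sub.ALU) RAW r3
  cy6 -> i8 (and.ALU) tail

ISSUED = 7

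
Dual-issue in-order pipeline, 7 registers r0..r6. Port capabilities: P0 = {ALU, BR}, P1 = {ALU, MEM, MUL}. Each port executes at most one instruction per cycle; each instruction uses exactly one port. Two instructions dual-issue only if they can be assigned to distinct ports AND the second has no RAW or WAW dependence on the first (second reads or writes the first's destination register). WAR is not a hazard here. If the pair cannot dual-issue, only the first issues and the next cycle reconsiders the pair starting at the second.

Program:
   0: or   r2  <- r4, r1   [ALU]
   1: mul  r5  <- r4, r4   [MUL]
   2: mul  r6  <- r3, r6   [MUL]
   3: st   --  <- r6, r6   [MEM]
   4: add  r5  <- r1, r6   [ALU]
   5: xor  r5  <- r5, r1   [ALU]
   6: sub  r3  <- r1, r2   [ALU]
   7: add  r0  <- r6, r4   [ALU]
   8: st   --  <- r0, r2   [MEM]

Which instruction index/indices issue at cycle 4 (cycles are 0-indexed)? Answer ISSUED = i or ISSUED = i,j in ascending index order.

  cy0 -> i0+i1 (or.ALU+mul.MUL) pair
  cy1 -> i2 (mul.MUL) no-port MUL/MEM
  cy2 -> i3+i4 (st.MEM+add.ALU) pair
  cy3 -> i5+i6 (xor.ALU+sub.ALU) pair
  cy4 -> i7 (add.ALU) RAW r0
  cy5 -> i8 (st.MEM) tail

ISSUED = 7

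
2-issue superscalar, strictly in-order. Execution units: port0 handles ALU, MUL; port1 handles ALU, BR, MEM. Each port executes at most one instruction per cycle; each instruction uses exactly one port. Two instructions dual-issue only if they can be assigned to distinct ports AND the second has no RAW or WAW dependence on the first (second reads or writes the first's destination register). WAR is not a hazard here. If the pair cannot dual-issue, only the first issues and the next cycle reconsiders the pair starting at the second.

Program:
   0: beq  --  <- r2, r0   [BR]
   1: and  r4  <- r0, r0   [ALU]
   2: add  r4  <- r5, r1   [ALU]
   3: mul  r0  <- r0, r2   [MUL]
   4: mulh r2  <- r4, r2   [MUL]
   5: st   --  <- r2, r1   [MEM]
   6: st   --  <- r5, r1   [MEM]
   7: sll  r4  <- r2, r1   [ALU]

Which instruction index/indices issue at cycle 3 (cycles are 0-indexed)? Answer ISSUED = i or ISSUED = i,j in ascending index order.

  cy0 -> i0/i1 (beq/and) pair
  cy1 -> i2/i3 (add/mul) pair
  cy2 -> i4 (mulh) RAW r2
  cy3 -> i5 (st) no-port MEM/MEM
  cy4 -> i6/i7 (st/sll) pair

ISSUED = 5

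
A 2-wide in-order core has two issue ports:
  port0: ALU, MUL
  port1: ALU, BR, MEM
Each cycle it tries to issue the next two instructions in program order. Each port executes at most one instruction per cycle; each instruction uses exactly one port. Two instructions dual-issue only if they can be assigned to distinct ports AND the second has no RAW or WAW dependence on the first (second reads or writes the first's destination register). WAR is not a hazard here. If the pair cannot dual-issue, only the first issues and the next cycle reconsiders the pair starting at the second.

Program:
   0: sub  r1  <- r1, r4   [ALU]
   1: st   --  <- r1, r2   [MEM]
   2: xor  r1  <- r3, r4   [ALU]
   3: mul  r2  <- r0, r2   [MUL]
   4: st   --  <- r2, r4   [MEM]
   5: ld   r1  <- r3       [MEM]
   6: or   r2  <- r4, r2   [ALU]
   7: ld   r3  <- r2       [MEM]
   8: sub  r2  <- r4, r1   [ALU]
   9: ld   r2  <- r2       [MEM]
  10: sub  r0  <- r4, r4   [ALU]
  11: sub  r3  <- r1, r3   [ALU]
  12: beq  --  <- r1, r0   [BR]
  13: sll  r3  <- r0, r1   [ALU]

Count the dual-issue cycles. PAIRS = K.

PAIRS = 5

#0 head=0: sub.ALU i0 RAW r1
#1 head=1: st.MEM xor.ALU i1&i2 pair
#2 head=3: mul.MUL i3 RAW r2
#3 head=4: st.MEM i4 no-port MEM/MEM
#4 head=5: ld.MEM or.ALU i5&i6 pair
#5 head=7: ld.MEM sub.ALU i7&i8 pair
#6 head=9: ld.MEM sub.ALU i9&i10 pair
#7 head=11: sub.ALU beq.BR i11&i12 pair
#8 head=13: sll.ALU i13 tail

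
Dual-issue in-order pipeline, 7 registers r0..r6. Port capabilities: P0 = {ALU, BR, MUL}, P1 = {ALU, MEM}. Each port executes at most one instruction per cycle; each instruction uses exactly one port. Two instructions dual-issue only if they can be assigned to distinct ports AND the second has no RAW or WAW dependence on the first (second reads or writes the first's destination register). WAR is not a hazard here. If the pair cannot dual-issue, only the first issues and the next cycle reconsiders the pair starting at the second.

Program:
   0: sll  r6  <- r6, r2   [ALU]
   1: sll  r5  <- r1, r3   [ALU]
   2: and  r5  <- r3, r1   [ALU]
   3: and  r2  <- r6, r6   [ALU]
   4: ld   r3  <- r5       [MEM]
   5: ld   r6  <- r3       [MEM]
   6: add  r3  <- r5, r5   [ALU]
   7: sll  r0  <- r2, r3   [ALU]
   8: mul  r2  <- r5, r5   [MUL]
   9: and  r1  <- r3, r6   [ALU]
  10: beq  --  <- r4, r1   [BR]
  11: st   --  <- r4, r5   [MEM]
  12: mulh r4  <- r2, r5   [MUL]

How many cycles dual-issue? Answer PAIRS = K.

t=0 i0&i1:sll.ALU+sll.ALU ; dual
t=1 i2&i3:and.ALU+and.ALU ; dual
t=2 i4:ld.MEM ; no-port MEM/MEM
t=3 i5&i6:ld.MEM+add.ALU ; dual
t=4 i7&i8:sll.ALU+mul.MUL ; dual
t=5 i9:and.ALU ; RAW r1
t=6 i10&i11:beq.BR+st.MEM ; dual
t=7 i12:mulh.MUL ; tail

PAIRS = 5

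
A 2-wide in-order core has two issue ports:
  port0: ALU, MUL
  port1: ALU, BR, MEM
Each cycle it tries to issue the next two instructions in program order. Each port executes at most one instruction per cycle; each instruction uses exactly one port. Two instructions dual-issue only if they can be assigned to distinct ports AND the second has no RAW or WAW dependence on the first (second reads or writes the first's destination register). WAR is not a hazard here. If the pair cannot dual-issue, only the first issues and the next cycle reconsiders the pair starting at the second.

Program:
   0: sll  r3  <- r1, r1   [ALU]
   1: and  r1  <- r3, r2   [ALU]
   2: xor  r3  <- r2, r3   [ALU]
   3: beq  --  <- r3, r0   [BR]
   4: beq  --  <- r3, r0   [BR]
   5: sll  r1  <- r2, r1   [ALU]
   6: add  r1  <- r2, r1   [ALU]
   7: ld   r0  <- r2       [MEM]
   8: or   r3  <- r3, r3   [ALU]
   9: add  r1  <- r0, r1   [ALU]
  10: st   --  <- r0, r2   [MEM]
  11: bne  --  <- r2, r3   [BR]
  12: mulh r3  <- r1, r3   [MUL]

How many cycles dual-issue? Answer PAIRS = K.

PAIRS = 5

0. sll.ALU @i0  | RAW r3
1. and.ALU;xor.ALU @i1+i2  | pair
2. beq.BR @i3  | no-port BR/BR
3. beq.BR;sll.ALU @i4+i5  | pair
4. add.ALU;ld.MEM @i6+i7  | pair
5. or.ALU;add.ALU @i8+i9  | pair
6. st.MEM @i10  | no-port MEM/BR
7. bne.BR;mulh.MUL @i11+i12  | pair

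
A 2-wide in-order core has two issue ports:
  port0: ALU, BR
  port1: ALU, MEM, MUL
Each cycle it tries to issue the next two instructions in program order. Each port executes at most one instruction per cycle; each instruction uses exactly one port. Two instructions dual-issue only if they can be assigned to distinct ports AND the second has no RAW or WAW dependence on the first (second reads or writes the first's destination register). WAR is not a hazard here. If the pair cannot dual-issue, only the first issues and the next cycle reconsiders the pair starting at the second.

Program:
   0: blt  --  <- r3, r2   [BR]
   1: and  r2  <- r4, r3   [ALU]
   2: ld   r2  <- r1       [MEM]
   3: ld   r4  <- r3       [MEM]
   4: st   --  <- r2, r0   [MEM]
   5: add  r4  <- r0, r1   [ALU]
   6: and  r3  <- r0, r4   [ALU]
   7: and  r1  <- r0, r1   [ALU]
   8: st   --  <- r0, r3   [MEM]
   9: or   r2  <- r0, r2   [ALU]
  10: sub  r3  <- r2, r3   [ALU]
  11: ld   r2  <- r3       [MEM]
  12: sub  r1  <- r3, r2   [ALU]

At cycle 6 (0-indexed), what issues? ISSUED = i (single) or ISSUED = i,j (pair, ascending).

ISSUED = 10

0. blt/and @i0/i1  | pair
1. ld @i2  | no-port MEM/MEM
2. ld @i3  | no-port MEM/MEM
3. st/add @i4/i5  | pair
4. and/and @i6/i7  | pair
5. st/or @i8/i9  | pair
6. sub @i10  | RAW r3
7. ld @i11  | RAW r2
8. sub @i12  | tail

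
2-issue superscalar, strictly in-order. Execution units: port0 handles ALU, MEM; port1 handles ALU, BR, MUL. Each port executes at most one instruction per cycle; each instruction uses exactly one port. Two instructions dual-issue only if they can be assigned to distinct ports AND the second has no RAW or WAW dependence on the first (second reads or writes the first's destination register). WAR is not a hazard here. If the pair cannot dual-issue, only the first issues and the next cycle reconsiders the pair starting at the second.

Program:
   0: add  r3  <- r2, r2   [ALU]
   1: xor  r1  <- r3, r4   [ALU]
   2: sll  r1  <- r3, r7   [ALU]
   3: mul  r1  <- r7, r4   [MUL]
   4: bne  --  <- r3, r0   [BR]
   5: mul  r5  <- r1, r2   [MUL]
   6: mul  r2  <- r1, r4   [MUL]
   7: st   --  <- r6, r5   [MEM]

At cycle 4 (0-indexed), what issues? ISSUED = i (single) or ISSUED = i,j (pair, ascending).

ISSUED = 4

0. add.ALU @i0  | RAW r3
1. xor.ALU @i1  | WAW r1
2. sll.ALU @i2  | WAW r1
3. mul.MUL @i3  | no-port MUL/BR
4. bne.BR @i4  | no-port BR/MUL
5. mul.MUL @i5  | no-port MUL/MUL
6. mul.MUL st.MEM @i6,i7  | 2-wide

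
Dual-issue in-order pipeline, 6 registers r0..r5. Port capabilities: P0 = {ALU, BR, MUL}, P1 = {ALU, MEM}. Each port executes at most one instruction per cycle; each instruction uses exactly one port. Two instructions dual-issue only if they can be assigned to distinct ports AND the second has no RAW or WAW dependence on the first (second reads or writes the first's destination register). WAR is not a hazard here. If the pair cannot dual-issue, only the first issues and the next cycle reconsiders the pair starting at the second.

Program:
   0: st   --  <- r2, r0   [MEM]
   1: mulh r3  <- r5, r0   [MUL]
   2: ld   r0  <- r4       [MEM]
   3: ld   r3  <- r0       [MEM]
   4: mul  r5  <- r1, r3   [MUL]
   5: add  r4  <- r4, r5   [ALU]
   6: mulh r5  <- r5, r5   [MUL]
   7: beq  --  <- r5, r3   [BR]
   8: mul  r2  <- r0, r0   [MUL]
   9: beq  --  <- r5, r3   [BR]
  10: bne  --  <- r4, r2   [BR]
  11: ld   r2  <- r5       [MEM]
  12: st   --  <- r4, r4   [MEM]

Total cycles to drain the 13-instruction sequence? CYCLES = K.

t=0 i0+i1:st.MEM+mulh.MUL ; 2-wide
t=1 i2:ld.MEM ; no-port MEM/MEM
t=2 i3:ld.MEM ; RAW r3
t=3 i4:mul.MUL ; RAW r5
t=4 i5+i6:add.ALU+mulh.MUL ; 2-wide
t=5 i7:beq.BR ; no-port BR/MUL
t=6 i8:mul.MUL ; no-port MUL/BR
t=7 i9:beq.BR ; no-port BR/BR
t=8 i10+i11:bne.BR+ld.MEM ; 2-wide
t=9 i12:st.MEM ; tail

CYCLES = 10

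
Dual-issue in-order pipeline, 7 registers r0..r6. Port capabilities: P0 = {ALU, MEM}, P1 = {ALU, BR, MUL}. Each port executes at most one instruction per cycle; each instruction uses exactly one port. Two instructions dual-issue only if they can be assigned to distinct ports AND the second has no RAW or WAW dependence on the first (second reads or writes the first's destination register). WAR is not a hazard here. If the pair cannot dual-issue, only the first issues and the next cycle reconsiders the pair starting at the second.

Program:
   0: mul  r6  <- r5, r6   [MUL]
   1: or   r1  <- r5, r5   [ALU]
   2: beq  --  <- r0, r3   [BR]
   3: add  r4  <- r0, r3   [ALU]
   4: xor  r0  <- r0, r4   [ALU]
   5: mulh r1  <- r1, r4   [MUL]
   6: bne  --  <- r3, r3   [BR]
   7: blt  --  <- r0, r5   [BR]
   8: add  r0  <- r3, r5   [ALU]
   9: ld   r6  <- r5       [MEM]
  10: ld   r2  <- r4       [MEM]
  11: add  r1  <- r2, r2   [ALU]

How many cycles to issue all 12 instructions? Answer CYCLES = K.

t=0 i0,i1:mul.MUL/or.ALU ; pair
t=1 i2,i3:beq.BR/add.ALU ; pair
t=2 i4,i5:xor.ALU/mulh.MUL ; pair
t=3 i6:bne.BR ; no-port BR/BR
t=4 i7,i8:blt.BR/add.ALU ; pair
t=5 i9:ld.MEM ; no-port MEM/MEM
t=6 i10:ld.MEM ; RAW r2
t=7 i11:add.ALU ; tail

CYCLES = 8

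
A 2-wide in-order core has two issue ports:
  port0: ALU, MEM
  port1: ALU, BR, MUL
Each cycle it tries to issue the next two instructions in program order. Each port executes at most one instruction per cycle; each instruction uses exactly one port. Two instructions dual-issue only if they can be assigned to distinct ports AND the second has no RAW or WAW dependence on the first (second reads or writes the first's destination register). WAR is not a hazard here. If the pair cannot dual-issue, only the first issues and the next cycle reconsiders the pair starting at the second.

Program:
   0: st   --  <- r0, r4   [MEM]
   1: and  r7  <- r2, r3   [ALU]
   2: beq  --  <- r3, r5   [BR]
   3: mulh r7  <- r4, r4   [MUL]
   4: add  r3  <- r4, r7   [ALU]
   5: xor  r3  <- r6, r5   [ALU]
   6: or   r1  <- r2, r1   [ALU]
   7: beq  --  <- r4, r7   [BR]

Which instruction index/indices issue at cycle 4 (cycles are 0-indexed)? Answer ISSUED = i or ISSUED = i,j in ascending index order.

t=0 i0,i1:st.MEM+and.ALU ; pair
t=1 i2:beq.BR ; no-port BR/MUL
t=2 i3:mulh.MUL ; RAW r7
t=3 i4:add.ALU ; WAW r3
t=4 i5,i6:xor.ALU+or.ALU ; pair
t=5 i7:beq.BR ; tail

ISSUED = 5,6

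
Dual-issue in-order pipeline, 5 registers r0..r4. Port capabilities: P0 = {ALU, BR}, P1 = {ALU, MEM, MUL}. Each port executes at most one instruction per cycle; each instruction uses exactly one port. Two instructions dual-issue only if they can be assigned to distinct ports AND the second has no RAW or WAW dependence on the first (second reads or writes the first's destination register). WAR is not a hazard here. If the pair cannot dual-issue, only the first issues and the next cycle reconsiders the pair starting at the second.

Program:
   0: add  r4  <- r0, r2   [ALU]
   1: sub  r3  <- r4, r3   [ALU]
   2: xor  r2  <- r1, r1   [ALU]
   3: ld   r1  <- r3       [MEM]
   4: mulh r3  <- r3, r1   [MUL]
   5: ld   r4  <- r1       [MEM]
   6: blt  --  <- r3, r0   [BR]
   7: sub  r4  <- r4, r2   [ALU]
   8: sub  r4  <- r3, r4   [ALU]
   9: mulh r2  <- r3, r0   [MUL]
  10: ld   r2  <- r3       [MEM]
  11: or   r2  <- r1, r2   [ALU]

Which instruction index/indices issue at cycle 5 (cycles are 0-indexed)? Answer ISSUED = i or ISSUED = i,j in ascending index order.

t=0 i0:add ; RAW r4
t=1 i1&i2:sub;xor ; dual
t=2 i3:ld ; no-port MEM/MUL
t=3 i4:mulh ; no-port MUL/MEM
t=4 i5&i6:ld;blt ; dual
t=5 i7:sub ; RAW+WAW r4
t=6 i8&i9:sub;mulh ; dual
t=7 i10:ld ; RAW+WAW r2
t=8 i11:or ; tail

ISSUED = 7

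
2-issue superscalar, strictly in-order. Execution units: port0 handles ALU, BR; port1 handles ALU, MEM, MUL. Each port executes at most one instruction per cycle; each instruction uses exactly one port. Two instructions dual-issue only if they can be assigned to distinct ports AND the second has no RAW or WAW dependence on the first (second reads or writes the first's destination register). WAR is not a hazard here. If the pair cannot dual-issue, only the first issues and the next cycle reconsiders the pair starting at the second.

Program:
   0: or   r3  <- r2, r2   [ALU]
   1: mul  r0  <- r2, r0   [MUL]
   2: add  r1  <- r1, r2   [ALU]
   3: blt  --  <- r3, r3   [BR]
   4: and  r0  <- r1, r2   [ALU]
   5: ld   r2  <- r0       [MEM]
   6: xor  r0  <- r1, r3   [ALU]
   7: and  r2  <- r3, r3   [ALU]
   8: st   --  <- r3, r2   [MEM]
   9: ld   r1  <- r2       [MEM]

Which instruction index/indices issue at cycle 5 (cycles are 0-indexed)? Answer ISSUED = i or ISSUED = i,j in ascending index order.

ISSUED = 8

#0 head=0: or mul i0,i1 2-wide
#1 head=2: add blt i2,i3 2-wide
#2 head=4: and i4 RAW r0
#3 head=5: ld xor i5,i6 2-wide
#4 head=7: and i7 RAW r2
#5 head=8: st i8 no-port MEM/MEM
#6 head=9: ld i9 tail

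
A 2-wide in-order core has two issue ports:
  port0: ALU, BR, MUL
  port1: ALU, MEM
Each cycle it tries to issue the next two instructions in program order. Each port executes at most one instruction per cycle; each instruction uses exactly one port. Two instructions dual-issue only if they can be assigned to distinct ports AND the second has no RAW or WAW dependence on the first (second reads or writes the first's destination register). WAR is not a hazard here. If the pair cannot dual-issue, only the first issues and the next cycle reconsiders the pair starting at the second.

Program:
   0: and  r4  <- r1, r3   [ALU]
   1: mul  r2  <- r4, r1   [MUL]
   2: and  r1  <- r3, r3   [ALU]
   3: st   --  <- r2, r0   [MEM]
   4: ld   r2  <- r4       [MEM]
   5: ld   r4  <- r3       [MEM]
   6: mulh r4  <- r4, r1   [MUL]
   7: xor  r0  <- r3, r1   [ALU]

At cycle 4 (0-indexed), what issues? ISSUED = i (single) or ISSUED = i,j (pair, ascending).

0. and.ALU @i0  | RAW r4
1. mul.MUL+and.ALU @i1,i2  | pair
2. st.MEM @i3  | no-port MEM/MEM
3. ld.MEM @i4  | no-port MEM/MEM
4. ld.MEM @i5  | RAW+WAW r4
5. mulh.MUL+xor.ALU @i6,i7  | pair

ISSUED = 5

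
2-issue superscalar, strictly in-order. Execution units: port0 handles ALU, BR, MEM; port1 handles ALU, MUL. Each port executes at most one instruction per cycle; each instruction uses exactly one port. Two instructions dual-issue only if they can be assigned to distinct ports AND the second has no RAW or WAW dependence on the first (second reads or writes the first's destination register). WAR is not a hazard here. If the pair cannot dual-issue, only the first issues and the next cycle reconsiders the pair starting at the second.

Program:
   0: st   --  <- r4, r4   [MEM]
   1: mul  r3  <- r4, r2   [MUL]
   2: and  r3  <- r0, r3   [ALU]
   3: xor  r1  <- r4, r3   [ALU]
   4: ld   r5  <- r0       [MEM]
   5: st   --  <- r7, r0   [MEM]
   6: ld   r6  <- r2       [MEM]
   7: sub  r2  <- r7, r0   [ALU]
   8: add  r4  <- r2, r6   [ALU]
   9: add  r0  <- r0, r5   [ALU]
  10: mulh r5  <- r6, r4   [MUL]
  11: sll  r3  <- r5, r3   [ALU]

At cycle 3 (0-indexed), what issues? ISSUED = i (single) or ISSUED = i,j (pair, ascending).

c0: i0,i1 st/mul  pair
c1: i2 and  RAW r3
c2: i3,i4 xor/ld  pair
c3: i5 st  no-port MEM/MEM
c4: i6,i7 ld/sub  pair
c5: i8,i9 add/add  pair
c6: i10 mulh  RAW r5
c7: i11 sll  tail

ISSUED = 5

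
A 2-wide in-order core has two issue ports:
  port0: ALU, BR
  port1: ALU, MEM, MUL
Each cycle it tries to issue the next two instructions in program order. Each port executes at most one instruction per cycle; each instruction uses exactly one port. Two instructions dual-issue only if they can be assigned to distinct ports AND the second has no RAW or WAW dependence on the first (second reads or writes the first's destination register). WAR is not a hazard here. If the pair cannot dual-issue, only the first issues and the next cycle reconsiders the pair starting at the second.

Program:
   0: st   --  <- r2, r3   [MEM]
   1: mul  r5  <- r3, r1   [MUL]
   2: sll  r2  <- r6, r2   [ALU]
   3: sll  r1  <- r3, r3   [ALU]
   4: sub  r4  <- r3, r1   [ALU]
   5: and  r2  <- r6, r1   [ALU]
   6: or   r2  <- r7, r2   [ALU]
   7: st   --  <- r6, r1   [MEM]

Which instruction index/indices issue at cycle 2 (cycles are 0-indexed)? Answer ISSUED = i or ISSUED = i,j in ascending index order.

ISSUED = 3

#0 head=0: st.MEM i0 no-port MEM/MUL
#1 head=1: mul.MUL/sll.ALU i1/i2 2-wide
#2 head=3: sll.ALU i3 RAW r1
#3 head=4: sub.ALU/and.ALU i4/i5 2-wide
#4 head=6: or.ALU/st.MEM i6/i7 2-wide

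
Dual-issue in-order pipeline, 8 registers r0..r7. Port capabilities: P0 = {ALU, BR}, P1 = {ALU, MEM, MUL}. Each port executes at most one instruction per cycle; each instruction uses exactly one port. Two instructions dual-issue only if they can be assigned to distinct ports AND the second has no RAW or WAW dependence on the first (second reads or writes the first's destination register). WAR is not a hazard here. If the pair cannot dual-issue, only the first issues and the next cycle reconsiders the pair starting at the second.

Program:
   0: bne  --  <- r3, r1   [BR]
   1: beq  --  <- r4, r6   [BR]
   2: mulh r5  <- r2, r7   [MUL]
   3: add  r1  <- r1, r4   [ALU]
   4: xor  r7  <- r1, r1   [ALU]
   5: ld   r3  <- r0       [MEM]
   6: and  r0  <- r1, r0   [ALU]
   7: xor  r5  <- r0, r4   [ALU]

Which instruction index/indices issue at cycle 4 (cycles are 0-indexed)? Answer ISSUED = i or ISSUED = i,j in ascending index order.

ISSUED = 6

0. bne @i0  | no-port BR/BR
1. beq;mulh @i1+i2  | pair
2. add @i3  | RAW r1
3. xor;ld @i4+i5  | pair
4. and @i6  | RAW r0
5. xor @i7  | tail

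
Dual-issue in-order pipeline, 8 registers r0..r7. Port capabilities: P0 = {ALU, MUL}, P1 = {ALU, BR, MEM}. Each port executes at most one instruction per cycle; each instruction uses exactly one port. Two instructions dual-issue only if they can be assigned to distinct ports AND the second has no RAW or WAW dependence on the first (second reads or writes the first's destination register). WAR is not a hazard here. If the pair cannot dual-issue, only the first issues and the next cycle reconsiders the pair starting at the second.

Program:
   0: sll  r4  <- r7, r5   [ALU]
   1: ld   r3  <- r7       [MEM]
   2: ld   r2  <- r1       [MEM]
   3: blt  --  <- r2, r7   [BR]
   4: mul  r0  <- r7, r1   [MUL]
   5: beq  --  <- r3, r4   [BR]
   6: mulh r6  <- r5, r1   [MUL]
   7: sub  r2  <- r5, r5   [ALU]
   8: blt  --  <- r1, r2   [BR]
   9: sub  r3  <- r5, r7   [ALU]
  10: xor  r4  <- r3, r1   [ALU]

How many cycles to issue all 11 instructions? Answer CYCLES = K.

[0] i0+i1  sll+ld  -- pair
[1] i2  ld  -- no-port MEM/BR
[2] i3+i4  blt+mul  -- pair
[3] i5+i6  beq+mulh  -- pair
[4] i7  sub  -- RAW r2
[5] i8+i9  blt+sub  -- pair
[6] i10  xor  -- tail

CYCLES = 7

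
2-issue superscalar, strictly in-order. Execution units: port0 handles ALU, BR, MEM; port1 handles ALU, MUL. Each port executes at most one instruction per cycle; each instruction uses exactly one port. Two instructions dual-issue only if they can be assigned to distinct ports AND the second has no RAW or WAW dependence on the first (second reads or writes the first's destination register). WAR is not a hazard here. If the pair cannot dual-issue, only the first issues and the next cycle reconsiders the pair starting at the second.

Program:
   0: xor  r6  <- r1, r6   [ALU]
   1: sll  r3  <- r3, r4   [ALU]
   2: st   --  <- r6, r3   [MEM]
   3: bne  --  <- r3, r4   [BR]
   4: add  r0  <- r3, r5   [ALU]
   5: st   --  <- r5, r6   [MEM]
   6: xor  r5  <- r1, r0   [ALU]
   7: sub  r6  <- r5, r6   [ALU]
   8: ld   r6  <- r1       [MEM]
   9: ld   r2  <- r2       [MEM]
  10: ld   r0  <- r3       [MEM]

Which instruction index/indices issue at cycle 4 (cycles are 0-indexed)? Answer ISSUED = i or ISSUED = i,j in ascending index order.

ISSUED = 7

t=0 i0&i1:xor.ALU;sll.ALU ; dual
t=1 i2:st.MEM ; no-port MEM/BR
t=2 i3&i4:bne.BR;add.ALU ; dual
t=3 i5&i6:st.MEM;xor.ALU ; dual
t=4 i7:sub.ALU ; WAW r6
t=5 i8:ld.MEM ; no-port MEM/MEM
t=6 i9:ld.MEM ; no-port MEM/MEM
t=7 i10:ld.MEM ; tail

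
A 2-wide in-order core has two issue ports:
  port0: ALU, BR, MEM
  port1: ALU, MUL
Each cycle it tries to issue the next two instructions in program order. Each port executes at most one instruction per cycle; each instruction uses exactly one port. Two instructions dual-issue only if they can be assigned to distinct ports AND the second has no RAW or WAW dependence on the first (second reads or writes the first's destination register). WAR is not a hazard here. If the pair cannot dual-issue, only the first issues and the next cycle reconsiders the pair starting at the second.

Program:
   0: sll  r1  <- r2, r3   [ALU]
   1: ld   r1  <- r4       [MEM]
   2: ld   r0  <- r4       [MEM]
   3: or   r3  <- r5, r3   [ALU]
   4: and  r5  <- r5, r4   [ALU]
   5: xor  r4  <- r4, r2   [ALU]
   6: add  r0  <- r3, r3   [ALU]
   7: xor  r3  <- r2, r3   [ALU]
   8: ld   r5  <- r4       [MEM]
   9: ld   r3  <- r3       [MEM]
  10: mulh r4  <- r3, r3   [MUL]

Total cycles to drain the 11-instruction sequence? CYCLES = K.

[0] i0  sll.ALU  -- WAW r1
[1] i1  ld.MEM  -- no-port MEM/MEM
[2] i2+i3  ld.MEM;or.ALU  -- dual
[3] i4+i5  and.ALU;xor.ALU  -- dual
[4] i6+i7  add.ALU;xor.ALU  -- dual
[5] i8  ld.MEM  -- no-port MEM/MEM
[6] i9  ld.MEM  -- RAW r3
[7] i10  mulh.MUL  -- tail

CYCLES = 8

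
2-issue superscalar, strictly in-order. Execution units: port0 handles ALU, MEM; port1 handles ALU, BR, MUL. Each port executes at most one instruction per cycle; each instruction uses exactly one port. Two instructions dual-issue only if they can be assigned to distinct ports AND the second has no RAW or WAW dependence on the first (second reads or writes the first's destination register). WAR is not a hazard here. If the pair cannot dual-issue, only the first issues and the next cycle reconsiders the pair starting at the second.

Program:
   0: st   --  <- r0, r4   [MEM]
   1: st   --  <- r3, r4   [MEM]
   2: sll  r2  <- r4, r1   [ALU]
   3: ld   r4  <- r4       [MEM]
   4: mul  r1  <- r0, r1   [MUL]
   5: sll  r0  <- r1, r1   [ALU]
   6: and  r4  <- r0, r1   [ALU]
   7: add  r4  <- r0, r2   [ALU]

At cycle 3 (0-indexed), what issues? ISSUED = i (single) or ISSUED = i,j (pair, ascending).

  cy0 -> i0 (st) no-port MEM/MEM
  cy1 -> i1,i2 (st sll) 2-wide
  cy2 -> i3,i4 (ld mul) 2-wide
  cy3 -> i5 (sll) RAW r0
  cy4 -> i6 (and) WAW r4
  cy5 -> i7 (add) tail

ISSUED = 5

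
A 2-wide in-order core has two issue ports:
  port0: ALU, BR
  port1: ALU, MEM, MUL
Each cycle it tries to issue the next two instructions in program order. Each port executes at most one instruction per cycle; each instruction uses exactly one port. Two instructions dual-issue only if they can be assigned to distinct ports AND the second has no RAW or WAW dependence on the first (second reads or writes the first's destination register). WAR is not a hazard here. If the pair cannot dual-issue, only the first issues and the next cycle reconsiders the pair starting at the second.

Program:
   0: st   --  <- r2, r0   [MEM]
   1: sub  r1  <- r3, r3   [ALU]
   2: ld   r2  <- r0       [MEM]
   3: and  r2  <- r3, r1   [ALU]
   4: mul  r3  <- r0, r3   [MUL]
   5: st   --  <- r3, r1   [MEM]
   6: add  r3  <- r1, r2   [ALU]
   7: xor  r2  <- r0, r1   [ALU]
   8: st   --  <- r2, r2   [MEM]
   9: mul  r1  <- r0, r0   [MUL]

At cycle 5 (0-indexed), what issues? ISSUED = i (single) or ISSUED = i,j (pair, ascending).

#0 head=0: st.MEM;sub.ALU i0+i1 dual
#1 head=2: ld.MEM i2 WAW r2
#2 head=3: and.ALU;mul.MUL i3+i4 dual
#3 head=5: st.MEM;add.ALU i5+i6 dual
#4 head=7: xor.ALU i7 RAW r2
#5 head=8: st.MEM i8 no-port MEM/MUL
#6 head=9: mul.MUL i9 tail

ISSUED = 8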